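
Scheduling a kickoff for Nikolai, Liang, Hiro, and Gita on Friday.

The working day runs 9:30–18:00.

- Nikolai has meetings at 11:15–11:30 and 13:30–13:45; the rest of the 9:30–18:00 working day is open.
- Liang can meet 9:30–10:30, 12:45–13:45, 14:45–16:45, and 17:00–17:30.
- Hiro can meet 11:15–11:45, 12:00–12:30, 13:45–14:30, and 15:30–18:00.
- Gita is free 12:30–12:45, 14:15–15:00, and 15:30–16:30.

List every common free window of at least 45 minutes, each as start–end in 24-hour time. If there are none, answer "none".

Nikolai free within 09:30–18:00: 09:30–11:15, 11:30–13:30, 13:45–18:00.
Nikolai ∩ Liang: 09:30–10:30, 12:45–13:30, 14:45–16:45, 17:00–17:30.
Nikolai ∩ Liang ∩ Hiro: 15:30–16:45, 17:00–17:30.
Nikolai ∩ Liang ∩ Hiro ∩ Gita: 15:30–16:30.
Windows ≥ 45 min: 15:30–16:30.

15:30–16:30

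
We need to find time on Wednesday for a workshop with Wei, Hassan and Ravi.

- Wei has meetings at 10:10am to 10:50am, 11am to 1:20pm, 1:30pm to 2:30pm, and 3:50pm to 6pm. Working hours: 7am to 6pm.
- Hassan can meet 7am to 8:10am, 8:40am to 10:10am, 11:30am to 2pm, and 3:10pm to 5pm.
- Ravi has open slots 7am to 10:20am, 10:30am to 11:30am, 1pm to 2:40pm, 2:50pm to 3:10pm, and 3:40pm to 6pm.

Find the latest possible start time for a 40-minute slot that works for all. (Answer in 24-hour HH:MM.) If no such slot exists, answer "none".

Wei free within 07:00–18:00: 07:00–10:10, 10:50–11:00, 13:20–13:30, 14:30–15:50.
Wei ∩ Hassan: 07:00–08:10, 08:40–10:10, 13:20–13:30, 15:10–15:50.
Wei ∩ Hassan ∩ Ravi: 07:00–08:10, 08:40–10:10, 13:20–13:30, 15:40–15:50.
Windows ≥ 40 min: 07:00–08:10, 08:40–10:10.
Latest start in the last window 08:40–10:10 is 10:10 − 40 min = 09:30.

09:30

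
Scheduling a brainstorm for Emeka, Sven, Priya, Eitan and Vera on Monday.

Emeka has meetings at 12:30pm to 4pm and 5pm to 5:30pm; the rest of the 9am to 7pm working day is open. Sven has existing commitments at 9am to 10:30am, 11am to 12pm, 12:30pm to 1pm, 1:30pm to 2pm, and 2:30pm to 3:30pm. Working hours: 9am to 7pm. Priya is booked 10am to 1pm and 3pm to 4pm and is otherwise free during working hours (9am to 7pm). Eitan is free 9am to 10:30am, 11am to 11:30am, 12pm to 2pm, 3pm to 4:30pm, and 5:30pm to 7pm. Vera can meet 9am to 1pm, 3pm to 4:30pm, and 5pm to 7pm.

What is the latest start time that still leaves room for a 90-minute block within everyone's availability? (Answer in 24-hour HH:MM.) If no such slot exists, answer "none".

Emeka free within 09:00–19:00: 09:00–12:30, 16:00–17:00, 17:30–19:00.
Sven free within 09:00–19:00: 10:30–11:00, 12:00–12:30, 13:00–13:30, 14:00–14:30, 15:30–19:00.
Priya free within 09:00–19:00: 09:00–10:00, 13:00–15:00, 16:00–19:00.
Emeka ∩ Sven: 10:30–11:00, 12:00–12:30, 16:00–17:00, 17:30–19:00.
Emeka ∩ Sven ∩ Priya: 16:00–17:00, 17:30–19:00.
Emeka ∩ Sven ∩ Priya ∩ Eitan: 16:00–16:30, 17:30–19:00.
Emeka ∩ Sven ∩ Priya ∩ Eitan ∩ Vera: 16:00–16:30, 17:30–19:00.
Windows ≥ 90 min: 17:30–19:00.
Latest start in the last window 17:30–19:00 is 19:00 − 90 min = 17:30.

17:30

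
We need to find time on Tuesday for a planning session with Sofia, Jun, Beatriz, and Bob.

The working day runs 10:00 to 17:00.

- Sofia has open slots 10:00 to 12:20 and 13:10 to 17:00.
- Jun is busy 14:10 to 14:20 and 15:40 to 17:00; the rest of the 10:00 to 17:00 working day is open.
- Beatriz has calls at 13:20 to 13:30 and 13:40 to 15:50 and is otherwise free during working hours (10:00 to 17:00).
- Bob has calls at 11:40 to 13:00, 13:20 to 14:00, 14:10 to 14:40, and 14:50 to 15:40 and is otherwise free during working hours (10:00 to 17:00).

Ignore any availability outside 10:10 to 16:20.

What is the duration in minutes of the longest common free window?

90 minutes

Jun free within 10:00–17:00: 10:00–14:10, 14:20–15:40.
Beatriz free within 10:00–17:00: 10:00–13:20, 13:30–13:40, 15:50–17:00.
Bob free within 10:00–17:00: 10:00–11:40, 13:00–13:20, 14:00–14:10, 14:40–14:50, 15:40–17:00.
Sofia ∩ Jun: 10:00–12:20, 13:10–14:10, 14:20–15:40.
Sofia ∩ Jun ∩ Beatriz: 10:00–12:20, 13:10–13:20, 13:30–13:40.
Sofia ∩ Jun ∩ Beatriz ∩ Bob: 10:00–11:40, 13:10–13:20.
Restricted to 10:10–16:20: 10:10–11:40, 13:10–13:20.
Common window lengths: 90, 10 min; longest is 90.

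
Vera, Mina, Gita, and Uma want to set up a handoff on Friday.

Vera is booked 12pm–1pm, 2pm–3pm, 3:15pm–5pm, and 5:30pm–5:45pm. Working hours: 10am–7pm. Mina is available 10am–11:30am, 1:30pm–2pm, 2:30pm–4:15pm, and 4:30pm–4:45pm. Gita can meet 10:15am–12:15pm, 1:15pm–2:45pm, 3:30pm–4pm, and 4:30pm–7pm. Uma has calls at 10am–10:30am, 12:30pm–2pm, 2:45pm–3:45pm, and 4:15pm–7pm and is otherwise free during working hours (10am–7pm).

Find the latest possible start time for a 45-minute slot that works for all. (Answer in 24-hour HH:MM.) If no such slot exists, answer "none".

Vera free within 10:00–19:00: 10:00–12:00, 13:00–14:00, 15:00–15:15, 17:00–17:30, 17:45–19:00.
Uma free within 10:00–19:00: 10:30–12:30, 14:00–14:45, 15:45–16:15.
Vera ∩ Mina: 10:00–11:30, 13:30–14:00, 15:00–15:15.
Vera ∩ Mina ∩ Gita: 10:15–11:30, 13:30–14:00.
Vera ∩ Mina ∩ Gita ∩ Uma: 10:30–11:30.
Windows ≥ 45 min: 10:30–11:30.
Latest start in the last window 10:30–11:30 is 11:30 − 45 min = 10:45.

10:45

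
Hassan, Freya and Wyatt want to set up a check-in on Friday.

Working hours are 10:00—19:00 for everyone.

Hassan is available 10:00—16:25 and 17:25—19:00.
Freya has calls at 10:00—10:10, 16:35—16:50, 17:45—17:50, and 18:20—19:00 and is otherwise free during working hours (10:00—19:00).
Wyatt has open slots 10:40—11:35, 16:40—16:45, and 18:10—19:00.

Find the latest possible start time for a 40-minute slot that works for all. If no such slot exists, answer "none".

Freya free within 10:00–19:00: 10:10–16:35, 16:50–17:45, 17:50–18:20.
Hassan ∩ Freya: 10:10–16:25, 17:25–17:45, 17:50–18:20.
Hassan ∩ Freya ∩ Wyatt: 10:40–11:35, 18:10–18:20.
Windows ≥ 40 min: 10:40–11:35.
Latest start in the last window 10:40–11:35 is 11:35 − 40 min = 10:55.

10:55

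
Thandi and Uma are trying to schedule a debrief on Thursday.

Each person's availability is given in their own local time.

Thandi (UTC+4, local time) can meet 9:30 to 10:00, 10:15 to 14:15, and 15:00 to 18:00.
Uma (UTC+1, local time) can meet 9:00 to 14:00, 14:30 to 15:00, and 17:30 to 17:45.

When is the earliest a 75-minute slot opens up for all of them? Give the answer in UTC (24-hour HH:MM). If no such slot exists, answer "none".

08:00

Thandi → UTC: 05:30–06:00, 06:15–10:15, 11:00–14:00.
Uma → UTC: 08:00–13:00, 13:30–14:00, 16:30–16:45.
Thandi ∩ Uma: 08:00–10:15, 11:00–13:00, 13:30–14:00.
Windows ≥ 75 min: 08:00–10:15, 11:00–13:00.
Earliest such window starts at 08:00.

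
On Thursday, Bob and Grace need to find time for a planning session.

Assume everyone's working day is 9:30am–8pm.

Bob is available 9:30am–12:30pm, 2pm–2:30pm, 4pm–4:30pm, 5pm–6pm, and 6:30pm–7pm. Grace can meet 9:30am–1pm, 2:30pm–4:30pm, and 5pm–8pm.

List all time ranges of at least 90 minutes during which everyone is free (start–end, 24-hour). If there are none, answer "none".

09:30–12:30

Bob ∩ Grace: 09:30–12:30, 16:00–16:30, 17:00–18:00, 18:30–19:00.
Windows ≥ 90 min: 09:30–12:30.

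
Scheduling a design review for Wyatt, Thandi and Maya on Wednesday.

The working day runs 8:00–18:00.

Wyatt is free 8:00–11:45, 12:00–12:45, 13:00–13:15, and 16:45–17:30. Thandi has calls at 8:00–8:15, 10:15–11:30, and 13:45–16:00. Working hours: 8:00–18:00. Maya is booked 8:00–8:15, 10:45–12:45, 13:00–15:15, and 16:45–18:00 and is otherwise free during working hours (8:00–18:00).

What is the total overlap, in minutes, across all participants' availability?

Thandi free within 08:00–18:00: 08:15–10:15, 11:30–13:45, 16:00–18:00.
Maya free within 08:00–18:00: 08:15–10:45, 12:45–13:00, 15:15–16:45.
Wyatt ∩ Thandi: 08:15–10:15, 11:30–11:45, 12:00–12:45, 13:00–13:15, 16:45–17:30.
Wyatt ∩ Thandi ∩ Maya: 08:15–10:15.
Total common minutes: 120.

120 minutes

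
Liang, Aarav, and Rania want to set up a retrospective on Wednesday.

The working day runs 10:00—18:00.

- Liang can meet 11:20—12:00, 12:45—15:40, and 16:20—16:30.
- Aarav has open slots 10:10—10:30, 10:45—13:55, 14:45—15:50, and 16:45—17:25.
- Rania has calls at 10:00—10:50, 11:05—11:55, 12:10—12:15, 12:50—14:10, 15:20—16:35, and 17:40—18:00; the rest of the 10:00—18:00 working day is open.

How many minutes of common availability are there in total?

Rania free within 10:00–18:00: 10:50–11:05, 11:55–12:10, 12:15–12:50, 14:10–15:20, 16:35–17:40.
Liang ∩ Aarav: 11:20–12:00, 12:45–13:55, 14:45–15:40.
Liang ∩ Aarav ∩ Rania: 11:55–12:00, 12:45–12:50, 14:45–15:20.
Total common minutes: 5 + 5 + 35 = 45.

45 minutes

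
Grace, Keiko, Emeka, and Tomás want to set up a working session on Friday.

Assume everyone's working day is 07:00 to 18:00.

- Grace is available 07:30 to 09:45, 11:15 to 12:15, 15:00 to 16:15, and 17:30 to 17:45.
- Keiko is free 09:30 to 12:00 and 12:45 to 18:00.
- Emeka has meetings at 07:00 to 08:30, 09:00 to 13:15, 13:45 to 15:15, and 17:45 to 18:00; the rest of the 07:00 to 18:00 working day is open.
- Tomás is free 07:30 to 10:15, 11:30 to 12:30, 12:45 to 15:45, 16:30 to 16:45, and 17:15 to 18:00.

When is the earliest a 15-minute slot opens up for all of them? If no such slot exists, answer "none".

15:15

Emeka free within 07:00–18:00: 08:30–09:00, 13:15–13:45, 15:15–17:45.
Grace ∩ Keiko: 09:30–09:45, 11:15–12:00, 15:00–16:15, 17:30–17:45.
Grace ∩ Keiko ∩ Emeka: 15:15–16:15, 17:30–17:45.
Grace ∩ Keiko ∩ Emeka ∩ Tomás: 15:15–15:45, 17:30–17:45.
Windows ≥ 15 min: 15:15–15:45, 17:30–17:45.
Earliest such window starts at 15:15.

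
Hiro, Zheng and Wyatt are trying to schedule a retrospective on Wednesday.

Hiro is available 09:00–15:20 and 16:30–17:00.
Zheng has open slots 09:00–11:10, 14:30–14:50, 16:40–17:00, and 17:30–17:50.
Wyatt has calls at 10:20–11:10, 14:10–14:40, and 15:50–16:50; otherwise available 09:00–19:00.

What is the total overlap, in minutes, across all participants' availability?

100 minutes

Wyatt free within 09:00–19:00: 09:00–10:20, 11:10–14:10, 14:40–15:50, 16:50–19:00.
Hiro ∩ Zheng: 09:00–11:10, 14:30–14:50, 16:40–17:00.
Hiro ∩ Zheng ∩ Wyatt: 09:00–10:20, 14:40–14:50, 16:50–17:00.
Total common minutes: 80 + 10 + 10 = 100.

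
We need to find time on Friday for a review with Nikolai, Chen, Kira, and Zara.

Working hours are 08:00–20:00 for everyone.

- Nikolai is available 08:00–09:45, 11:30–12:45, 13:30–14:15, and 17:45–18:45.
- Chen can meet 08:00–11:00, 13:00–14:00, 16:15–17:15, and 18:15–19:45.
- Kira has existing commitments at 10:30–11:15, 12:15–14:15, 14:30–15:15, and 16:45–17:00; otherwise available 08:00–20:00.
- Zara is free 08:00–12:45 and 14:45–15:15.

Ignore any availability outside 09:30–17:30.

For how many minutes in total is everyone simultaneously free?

15 minutes

Kira free within 08:00–20:00: 08:00–10:30, 11:15–12:15, 14:15–14:30, 15:15–16:45, 17:00–20:00.
Nikolai ∩ Chen: 08:00–09:45, 13:30–14:00, 18:15–18:45.
Nikolai ∩ Chen ∩ Kira: 08:00–09:45, 18:15–18:45.
Nikolai ∩ Chen ∩ Kira ∩ Zara: 08:00–09:45.
Restricted to 09:30–17:30: 09:30–09:45.
Total common minutes: 15.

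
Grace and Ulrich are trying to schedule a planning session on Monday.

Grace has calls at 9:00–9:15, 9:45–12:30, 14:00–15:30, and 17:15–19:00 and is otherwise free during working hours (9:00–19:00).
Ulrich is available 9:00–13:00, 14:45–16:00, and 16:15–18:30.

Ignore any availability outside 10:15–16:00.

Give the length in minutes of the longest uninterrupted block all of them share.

Grace free within 09:00–19:00: 09:15–09:45, 12:30–14:00, 15:30–17:15.
Grace ∩ Ulrich: 09:15–09:45, 12:30–13:00, 15:30–16:00, 16:15–17:15.
Restricted to 10:15–16:00: 12:30–13:00, 15:30–16:00.
Common window lengths: 30, 30 min; longest is 30.

30 minutes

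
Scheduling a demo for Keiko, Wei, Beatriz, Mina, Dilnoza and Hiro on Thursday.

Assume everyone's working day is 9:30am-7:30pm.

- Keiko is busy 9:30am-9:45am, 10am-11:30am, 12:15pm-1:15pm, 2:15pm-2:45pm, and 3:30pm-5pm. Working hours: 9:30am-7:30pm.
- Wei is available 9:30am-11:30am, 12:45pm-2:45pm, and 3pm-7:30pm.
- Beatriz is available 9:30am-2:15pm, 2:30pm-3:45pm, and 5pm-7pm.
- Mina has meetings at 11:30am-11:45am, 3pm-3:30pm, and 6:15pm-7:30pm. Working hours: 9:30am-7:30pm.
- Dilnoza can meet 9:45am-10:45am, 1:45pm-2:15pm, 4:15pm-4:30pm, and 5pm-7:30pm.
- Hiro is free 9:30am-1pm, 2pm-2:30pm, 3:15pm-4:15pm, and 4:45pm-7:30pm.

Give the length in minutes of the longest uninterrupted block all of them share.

Keiko free within 09:30–19:30: 09:45–10:00, 11:30–12:15, 13:15–14:15, 14:45–15:30, 17:00–19:30.
Mina free within 09:30–19:30: 09:30–11:30, 11:45–15:00, 15:30–18:15.
Keiko ∩ Wei: 09:45–10:00, 13:15–14:15, 15:00–15:30, 17:00–19:30.
Keiko ∩ Wei ∩ Beatriz: 09:45–10:00, 13:15–14:15, 15:00–15:30, 17:00–19:00.
Keiko ∩ Wei ∩ Beatriz ∩ Mina: 09:45–10:00, 13:15–14:15, 17:00–18:15.
Keiko ∩ Wei ∩ Beatriz ∩ Mina ∩ Dilnoza: 09:45–10:00, 13:45–14:15, 17:00–18:15.
Keiko ∩ Wei ∩ Beatriz ∩ Mina ∩ Dilnoza ∩ Hiro: 09:45–10:00, 14:00–14:15, 17:00–18:15.
Common window lengths: 15, 15, 75 min; longest is 75.

75 minutes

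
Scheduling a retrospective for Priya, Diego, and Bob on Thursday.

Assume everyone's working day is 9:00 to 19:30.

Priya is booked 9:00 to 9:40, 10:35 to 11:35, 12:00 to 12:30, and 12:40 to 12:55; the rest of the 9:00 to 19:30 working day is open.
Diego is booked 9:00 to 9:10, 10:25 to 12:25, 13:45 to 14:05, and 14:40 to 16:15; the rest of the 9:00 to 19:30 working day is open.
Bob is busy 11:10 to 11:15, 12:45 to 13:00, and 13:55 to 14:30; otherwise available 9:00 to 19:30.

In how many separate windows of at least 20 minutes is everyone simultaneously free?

3

Priya free within 09:00–19:30: 09:40–10:35, 11:35–12:00, 12:30–12:40, 12:55–19:30.
Diego free within 09:00–19:30: 09:10–10:25, 12:25–13:45, 14:05–14:40, 16:15–19:30.
Bob free within 09:00–19:30: 09:00–11:10, 11:15–12:45, 13:00–13:55, 14:30–19:30.
Priya ∩ Diego: 09:40–10:25, 12:30–12:40, 12:55–13:45, 14:05–14:40, 16:15–19:30.
Priya ∩ Diego ∩ Bob: 09:40–10:25, 12:30–12:40, 13:00–13:45, 14:30–14:40, 16:15–19:30.
Windows ≥ 20 min: 09:40–10:25, 13:00–13:45, 16:15–19:30.
That's 3 windows.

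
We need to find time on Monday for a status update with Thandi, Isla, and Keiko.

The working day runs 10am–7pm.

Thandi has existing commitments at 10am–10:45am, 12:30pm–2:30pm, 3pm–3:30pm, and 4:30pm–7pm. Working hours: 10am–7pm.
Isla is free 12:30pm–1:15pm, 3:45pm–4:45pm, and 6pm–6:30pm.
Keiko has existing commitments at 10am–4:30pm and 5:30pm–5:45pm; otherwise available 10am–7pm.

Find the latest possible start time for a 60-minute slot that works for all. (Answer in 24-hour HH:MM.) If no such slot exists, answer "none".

Thandi free within 10:00–19:00: 10:45–12:30, 14:30–15:00, 15:30–16:30.
Keiko free within 10:00–19:00: 16:30–17:30, 17:45–19:00.
Thandi ∩ Isla: 15:45–16:30.
Thandi ∩ Isla ∩ Keiko: (none).
Windows ≥ 60 min: (none).

none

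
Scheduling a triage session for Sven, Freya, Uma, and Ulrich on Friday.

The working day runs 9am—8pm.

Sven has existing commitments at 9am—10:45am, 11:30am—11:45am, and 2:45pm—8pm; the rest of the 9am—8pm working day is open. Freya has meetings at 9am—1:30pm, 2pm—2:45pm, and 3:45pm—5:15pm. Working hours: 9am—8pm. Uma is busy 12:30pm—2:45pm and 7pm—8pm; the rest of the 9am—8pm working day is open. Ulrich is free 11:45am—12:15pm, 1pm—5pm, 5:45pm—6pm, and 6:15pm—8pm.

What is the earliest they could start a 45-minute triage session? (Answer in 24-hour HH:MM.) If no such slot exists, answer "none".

Sven free within 09:00–20:00: 10:45–11:30, 11:45–14:45.
Freya free within 09:00–20:00: 13:30–14:00, 14:45–15:45, 17:15–20:00.
Uma free within 09:00–20:00: 09:00–12:30, 14:45–19:00.
Sven ∩ Freya: 13:30–14:00.
Sven ∩ Freya ∩ Uma: (none).
Sven ∩ Freya ∩ Uma ∩ Ulrich: (none).
Windows ≥ 45 min: (none).

none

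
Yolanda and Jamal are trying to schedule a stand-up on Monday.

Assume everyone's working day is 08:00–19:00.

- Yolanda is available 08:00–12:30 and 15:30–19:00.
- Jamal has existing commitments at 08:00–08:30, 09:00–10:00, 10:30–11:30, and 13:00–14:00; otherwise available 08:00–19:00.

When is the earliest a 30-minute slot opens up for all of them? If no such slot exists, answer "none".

Jamal free within 08:00–19:00: 08:30–09:00, 10:00–10:30, 11:30–13:00, 14:00–19:00.
Yolanda ∩ Jamal: 08:30–09:00, 10:00–10:30, 11:30–12:30, 15:30–19:00.
Windows ≥ 30 min: 08:30–09:00, 10:00–10:30, 11:30–12:30, 15:30–19:00.
Earliest such window starts at 08:30.

08:30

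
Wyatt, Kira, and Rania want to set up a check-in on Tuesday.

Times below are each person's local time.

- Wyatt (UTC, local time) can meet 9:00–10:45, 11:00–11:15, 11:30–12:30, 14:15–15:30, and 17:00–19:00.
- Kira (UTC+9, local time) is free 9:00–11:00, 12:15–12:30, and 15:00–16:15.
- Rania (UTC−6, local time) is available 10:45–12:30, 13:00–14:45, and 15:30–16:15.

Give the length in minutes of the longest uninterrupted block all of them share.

0 minutes

Wyatt → UTC: 09:00–10:45, 11:00–11:15, 11:30–12:30, 14:15–15:30, 17:00–19:00.
Kira → UTC: 00:00–02:00, 03:15–03:30, 06:00–07:15.
Rania → UTC: 16:45–18:30, 19:00–20:45, 21:30–22:15.
Wyatt ∩ Kira: (none).
Wyatt ∩ Kira ∩ Rania: (none).
No common window.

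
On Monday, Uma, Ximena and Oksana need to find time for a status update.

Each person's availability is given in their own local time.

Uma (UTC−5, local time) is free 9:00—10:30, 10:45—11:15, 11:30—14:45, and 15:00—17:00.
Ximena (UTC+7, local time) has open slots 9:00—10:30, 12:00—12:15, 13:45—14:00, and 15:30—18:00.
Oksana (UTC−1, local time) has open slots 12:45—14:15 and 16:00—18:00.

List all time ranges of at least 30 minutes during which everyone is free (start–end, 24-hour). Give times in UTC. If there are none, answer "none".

Uma → UTC: 14:00–15:30, 15:45–16:15, 16:30–19:45, 20:00–22:00.
Ximena → UTC: 02:00–03:30, 05:00–05:15, 06:45–07:00, 08:30–11:00.
Oksana → UTC: 13:45–15:15, 17:00–19:00.
Uma ∩ Ximena: (none).
Uma ∩ Ximena ∩ Oksana: (none).
Windows ≥ 30 min: (none).

none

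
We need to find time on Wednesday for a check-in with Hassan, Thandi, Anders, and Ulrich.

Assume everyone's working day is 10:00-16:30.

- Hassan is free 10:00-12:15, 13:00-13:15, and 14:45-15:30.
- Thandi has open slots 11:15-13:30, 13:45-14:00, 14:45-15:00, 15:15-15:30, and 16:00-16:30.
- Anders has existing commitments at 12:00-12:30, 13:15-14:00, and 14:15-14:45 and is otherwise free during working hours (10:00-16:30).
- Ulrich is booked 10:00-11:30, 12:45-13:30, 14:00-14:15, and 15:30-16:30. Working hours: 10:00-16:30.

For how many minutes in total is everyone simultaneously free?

Anders free within 10:00–16:30: 10:00–12:00, 12:30–13:15, 14:00–14:15, 14:45–16:30.
Ulrich free within 10:00–16:30: 11:30–12:45, 13:30–14:00, 14:15–15:30.
Hassan ∩ Thandi: 11:15–12:15, 13:00–13:15, 14:45–15:00, 15:15–15:30.
Hassan ∩ Thandi ∩ Anders: 11:15–12:00, 13:00–13:15, 14:45–15:00, 15:15–15:30.
Hassan ∩ Thandi ∩ Anders ∩ Ulrich: 11:30–12:00, 14:45–15:00, 15:15–15:30.
Total common minutes: 30 + 15 + 15 = 60.

60 minutes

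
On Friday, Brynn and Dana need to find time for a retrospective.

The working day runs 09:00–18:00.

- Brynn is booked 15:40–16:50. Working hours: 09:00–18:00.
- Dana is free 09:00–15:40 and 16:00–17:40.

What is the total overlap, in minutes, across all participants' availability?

Brynn free within 09:00–18:00: 09:00–15:40, 16:50–18:00.
Brynn ∩ Dana: 09:00–15:40, 16:50–17:40.
Total common minutes: 400 + 50 = 450.

450 minutes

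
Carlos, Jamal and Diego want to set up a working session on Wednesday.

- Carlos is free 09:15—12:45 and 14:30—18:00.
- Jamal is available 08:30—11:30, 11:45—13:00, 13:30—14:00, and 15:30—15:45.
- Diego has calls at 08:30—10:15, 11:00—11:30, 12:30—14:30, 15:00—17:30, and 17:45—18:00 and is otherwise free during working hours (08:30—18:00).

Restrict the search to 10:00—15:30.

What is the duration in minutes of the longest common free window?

Diego free within 08:30–18:00: 10:15–11:00, 11:30–12:30, 14:30–15:00, 17:30–17:45.
Carlos ∩ Jamal: 09:15–11:30, 11:45–12:45, 15:30–15:45.
Carlos ∩ Jamal ∩ Diego: 10:15–11:00, 11:45–12:30.
Restricted to 10:00–15:30: 10:15–11:00, 11:45–12:30.
Common window lengths: 45, 45 min; longest is 45.

45 minutes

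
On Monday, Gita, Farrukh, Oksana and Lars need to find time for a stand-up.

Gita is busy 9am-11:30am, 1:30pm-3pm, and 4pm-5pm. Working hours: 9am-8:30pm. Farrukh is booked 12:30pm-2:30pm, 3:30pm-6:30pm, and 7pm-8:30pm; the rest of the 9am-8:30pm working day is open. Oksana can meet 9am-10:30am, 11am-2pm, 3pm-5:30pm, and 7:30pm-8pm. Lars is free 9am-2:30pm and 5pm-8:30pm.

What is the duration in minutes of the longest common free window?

Gita free within 09:00–20:30: 11:30–13:30, 15:00–16:00, 17:00–20:30.
Farrukh free within 09:00–20:30: 09:00–12:30, 14:30–15:30, 18:30–19:00.
Gita ∩ Farrukh: 11:30–12:30, 15:00–15:30, 18:30–19:00.
Gita ∩ Farrukh ∩ Oksana: 11:30–12:30, 15:00–15:30.
Gita ∩ Farrukh ∩ Oksana ∩ Lars: 11:30–12:30.
Single common window of 60 minutes.

60 minutes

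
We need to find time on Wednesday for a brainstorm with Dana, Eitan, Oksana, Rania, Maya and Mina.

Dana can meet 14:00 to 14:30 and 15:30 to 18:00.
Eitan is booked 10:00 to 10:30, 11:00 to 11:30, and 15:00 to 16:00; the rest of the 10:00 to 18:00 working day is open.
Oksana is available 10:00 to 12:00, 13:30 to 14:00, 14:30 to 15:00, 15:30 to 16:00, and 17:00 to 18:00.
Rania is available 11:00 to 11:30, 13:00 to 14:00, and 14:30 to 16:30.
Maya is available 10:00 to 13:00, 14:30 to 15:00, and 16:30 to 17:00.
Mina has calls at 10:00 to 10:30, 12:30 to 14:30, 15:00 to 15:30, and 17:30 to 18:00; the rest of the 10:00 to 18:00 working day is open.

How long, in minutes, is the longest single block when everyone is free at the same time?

0 minutes

Eitan free within 10:00–18:00: 10:30–11:00, 11:30–15:00, 16:00–18:00.
Mina free within 10:00–18:00: 10:30–12:30, 14:30–15:00, 15:30–17:30.
Dana ∩ Eitan: 14:00–14:30, 16:00–18:00.
Dana ∩ Eitan ∩ Oksana: 17:00–18:00.
Dana ∩ Eitan ∩ Oksana ∩ Rania: (none).
Dana ∩ Eitan ∩ Oksana ∩ Rania ∩ Maya: (none).
Dana ∩ Eitan ∩ Oksana ∩ Rania ∩ Maya ∩ Mina: (none).
No common window.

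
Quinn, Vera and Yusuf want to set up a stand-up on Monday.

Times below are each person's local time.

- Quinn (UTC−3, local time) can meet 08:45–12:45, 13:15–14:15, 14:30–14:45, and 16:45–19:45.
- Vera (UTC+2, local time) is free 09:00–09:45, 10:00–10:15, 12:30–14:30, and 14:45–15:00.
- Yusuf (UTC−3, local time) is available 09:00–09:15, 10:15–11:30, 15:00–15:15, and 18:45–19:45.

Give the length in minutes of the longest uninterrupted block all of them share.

15 minutes

Quinn → UTC: 11:45–15:45, 16:15–17:15, 17:30–17:45, 19:45–22:45.
Vera → UTC: 07:00–07:45, 08:00–08:15, 10:30–12:30, 12:45–13:00.
Yusuf → UTC: 12:00–12:15, 13:15–14:30, 18:00–18:15, 21:45–22:45.
Quinn ∩ Vera: 11:45–12:30, 12:45–13:00.
Quinn ∩ Vera ∩ Yusuf: 12:00–12:15.
Single common window of 15 minutes.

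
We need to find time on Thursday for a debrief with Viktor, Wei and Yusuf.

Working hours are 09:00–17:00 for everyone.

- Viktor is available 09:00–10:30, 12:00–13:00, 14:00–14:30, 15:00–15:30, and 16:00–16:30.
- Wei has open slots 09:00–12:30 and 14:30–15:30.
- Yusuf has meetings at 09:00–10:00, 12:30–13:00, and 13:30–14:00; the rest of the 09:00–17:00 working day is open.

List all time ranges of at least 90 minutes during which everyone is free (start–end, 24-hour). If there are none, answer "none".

Yusuf free within 09:00–17:00: 10:00–12:30, 13:00–13:30, 14:00–17:00.
Viktor ∩ Wei: 09:00–10:30, 12:00–12:30, 15:00–15:30.
Viktor ∩ Wei ∩ Yusuf: 10:00–10:30, 12:00–12:30, 15:00–15:30.
Windows ≥ 90 min: (none).

none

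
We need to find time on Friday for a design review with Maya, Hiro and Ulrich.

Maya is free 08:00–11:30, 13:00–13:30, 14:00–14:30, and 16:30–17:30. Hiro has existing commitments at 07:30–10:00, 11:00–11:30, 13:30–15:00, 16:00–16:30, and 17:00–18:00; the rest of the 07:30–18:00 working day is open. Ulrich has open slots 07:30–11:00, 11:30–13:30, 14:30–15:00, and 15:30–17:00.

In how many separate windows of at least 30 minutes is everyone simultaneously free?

3

Hiro free within 07:30–18:00: 10:00–11:00, 11:30–13:30, 15:00–16:00, 16:30–17:00.
Maya ∩ Hiro: 10:00–11:00, 13:00–13:30, 16:30–17:00.
Maya ∩ Hiro ∩ Ulrich: 10:00–11:00, 13:00–13:30, 16:30–17:00.
Windows ≥ 30 min: 10:00–11:00, 13:00–13:30, 16:30–17:00.
That's 3 windows.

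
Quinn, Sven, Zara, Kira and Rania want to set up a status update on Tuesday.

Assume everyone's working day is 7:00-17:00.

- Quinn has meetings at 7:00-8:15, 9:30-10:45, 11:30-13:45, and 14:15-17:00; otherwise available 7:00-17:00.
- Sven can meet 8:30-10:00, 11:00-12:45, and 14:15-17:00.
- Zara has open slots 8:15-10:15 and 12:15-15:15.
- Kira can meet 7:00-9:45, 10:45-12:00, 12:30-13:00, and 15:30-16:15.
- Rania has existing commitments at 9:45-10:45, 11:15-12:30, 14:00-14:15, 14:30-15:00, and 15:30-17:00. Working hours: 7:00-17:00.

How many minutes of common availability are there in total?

60 minutes

Quinn free within 07:00–17:00: 08:15–09:30, 10:45–11:30, 13:45–14:15.
Rania free within 07:00–17:00: 07:00–09:45, 10:45–11:15, 12:30–14:00, 14:15–14:30, 15:00–15:30.
Quinn ∩ Sven: 08:30–09:30, 11:00–11:30.
Quinn ∩ Sven ∩ Zara: 08:30–09:30.
Quinn ∩ Sven ∩ Zara ∩ Kira: 08:30–09:30.
Quinn ∩ Sven ∩ Zara ∩ Kira ∩ Rania: 08:30–09:30.
Total common minutes: 60.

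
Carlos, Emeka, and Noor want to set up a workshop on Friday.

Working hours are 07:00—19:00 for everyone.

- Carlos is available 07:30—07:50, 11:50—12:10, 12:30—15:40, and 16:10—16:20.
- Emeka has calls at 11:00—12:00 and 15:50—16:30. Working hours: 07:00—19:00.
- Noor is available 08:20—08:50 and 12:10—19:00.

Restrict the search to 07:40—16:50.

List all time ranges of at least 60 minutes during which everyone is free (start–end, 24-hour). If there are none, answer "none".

Emeka free within 07:00–19:00: 07:00–11:00, 12:00–15:50, 16:30–19:00.
Carlos ∩ Emeka: 07:30–07:50, 12:00–12:10, 12:30–15:40.
Carlos ∩ Emeka ∩ Noor: 12:30–15:40.
Restricted to 07:40–16:50: 12:30–15:40.
Windows ≥ 60 min: 12:30–15:40.

12:30–15:40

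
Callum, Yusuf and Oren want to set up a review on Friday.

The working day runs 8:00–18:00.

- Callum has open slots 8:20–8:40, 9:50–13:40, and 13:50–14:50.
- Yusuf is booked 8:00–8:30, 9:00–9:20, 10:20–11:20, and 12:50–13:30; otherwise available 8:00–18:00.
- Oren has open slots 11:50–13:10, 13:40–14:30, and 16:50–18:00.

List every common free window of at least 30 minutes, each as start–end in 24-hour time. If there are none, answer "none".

11:50–12:50, 13:50–14:30

Yusuf free within 08:00–18:00: 08:30–09:00, 09:20–10:20, 11:20–12:50, 13:30–18:00.
Callum ∩ Yusuf: 08:30–08:40, 09:50–10:20, 11:20–12:50, 13:30–13:40, 13:50–14:50.
Callum ∩ Yusuf ∩ Oren: 11:50–12:50, 13:50–14:30.
Windows ≥ 30 min: 11:50–12:50, 13:50–14:30.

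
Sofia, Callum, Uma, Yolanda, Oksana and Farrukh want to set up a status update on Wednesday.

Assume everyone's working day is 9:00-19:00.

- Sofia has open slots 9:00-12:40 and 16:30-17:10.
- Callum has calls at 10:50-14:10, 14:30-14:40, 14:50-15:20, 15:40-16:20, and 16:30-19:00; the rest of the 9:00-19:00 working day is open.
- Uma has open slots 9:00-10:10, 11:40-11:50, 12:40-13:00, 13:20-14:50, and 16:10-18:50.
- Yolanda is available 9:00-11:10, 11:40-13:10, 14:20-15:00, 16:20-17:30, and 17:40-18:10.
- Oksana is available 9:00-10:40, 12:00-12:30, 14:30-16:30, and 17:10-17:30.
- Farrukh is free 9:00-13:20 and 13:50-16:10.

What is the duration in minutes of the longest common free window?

Callum free within 09:00–19:00: 09:00–10:50, 14:10–14:30, 14:40–14:50, 15:20–15:40, 16:20–16:30.
Sofia ∩ Callum: 09:00–10:50.
Sofia ∩ Callum ∩ Uma: 09:00–10:10.
Sofia ∩ Callum ∩ Uma ∩ Yolanda: 09:00–10:10.
Sofia ∩ Callum ∩ Uma ∩ Yolanda ∩ Oksana: 09:00–10:10.
Sofia ∩ Callum ∩ Uma ∩ Yolanda ∩ Oksana ∩ Farrukh: 09:00–10:10.
Single common window of 70 minutes.

70 minutes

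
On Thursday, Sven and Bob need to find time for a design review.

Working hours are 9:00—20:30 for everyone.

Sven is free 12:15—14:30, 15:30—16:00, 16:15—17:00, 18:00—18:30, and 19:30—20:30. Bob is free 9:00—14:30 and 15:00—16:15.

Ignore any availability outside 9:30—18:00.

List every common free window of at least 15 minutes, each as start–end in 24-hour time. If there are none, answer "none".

12:15–14:30, 15:30–16:00

Sven ∩ Bob: 12:15–14:30, 15:30–16:00.
Restricted to 09:30–18:00: 12:15–14:30, 15:30–16:00.
Windows ≥ 15 min: 12:15–14:30, 15:30–16:00.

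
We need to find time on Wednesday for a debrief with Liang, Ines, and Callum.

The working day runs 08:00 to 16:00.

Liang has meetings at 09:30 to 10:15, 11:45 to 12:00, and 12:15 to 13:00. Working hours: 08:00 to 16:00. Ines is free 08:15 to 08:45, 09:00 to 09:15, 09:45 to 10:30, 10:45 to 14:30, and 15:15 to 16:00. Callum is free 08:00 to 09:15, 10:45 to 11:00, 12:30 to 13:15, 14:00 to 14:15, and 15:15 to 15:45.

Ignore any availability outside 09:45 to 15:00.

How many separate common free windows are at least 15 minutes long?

3

Liang free within 08:00–16:00: 08:00–09:30, 10:15–11:45, 12:00–12:15, 13:00–16:00.
Liang ∩ Ines: 08:15–08:45, 09:00–09:15, 10:15–10:30, 10:45–11:45, 12:00–12:15, 13:00–14:30, 15:15–16:00.
Liang ∩ Ines ∩ Callum: 08:15–08:45, 09:00–09:15, 10:45–11:00, 13:00–13:15, 14:00–14:15, 15:15–15:45.
Restricted to 09:45–15:00: 10:45–11:00, 13:00–13:15, 14:00–14:15.
Windows ≥ 15 min: 10:45–11:00, 13:00–13:15, 14:00–14:15.
That's 3 windows.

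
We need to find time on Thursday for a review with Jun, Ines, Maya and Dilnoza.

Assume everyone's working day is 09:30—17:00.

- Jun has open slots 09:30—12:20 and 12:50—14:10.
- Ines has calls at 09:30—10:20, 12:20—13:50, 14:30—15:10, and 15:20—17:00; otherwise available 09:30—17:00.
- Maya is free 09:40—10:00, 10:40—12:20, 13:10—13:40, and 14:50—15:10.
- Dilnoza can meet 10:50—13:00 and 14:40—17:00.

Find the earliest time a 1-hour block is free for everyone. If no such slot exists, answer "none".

10:50

Ines free within 09:30–17:00: 10:20–12:20, 13:50–14:30, 15:10–15:20.
Jun ∩ Ines: 10:20–12:20, 13:50–14:10.
Jun ∩ Ines ∩ Maya: 10:40–12:20.
Jun ∩ Ines ∩ Maya ∩ Dilnoza: 10:50–12:20.
Windows ≥ 60 min: 10:50–12:20.
Earliest such window starts at 10:50.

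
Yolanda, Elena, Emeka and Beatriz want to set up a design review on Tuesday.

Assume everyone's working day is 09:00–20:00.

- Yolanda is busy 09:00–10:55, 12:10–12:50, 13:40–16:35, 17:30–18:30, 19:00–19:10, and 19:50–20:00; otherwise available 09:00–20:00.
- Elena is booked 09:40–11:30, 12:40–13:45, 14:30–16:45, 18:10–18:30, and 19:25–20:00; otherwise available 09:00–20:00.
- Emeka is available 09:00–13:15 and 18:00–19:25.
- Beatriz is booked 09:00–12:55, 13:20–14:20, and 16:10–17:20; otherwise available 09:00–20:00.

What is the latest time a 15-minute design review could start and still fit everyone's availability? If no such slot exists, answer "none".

19:10

Yolanda free within 09:00–20:00: 10:55–12:10, 12:50–13:40, 16:35–17:30, 18:30–19:00, 19:10–19:50.
Elena free within 09:00–20:00: 09:00–09:40, 11:30–12:40, 13:45–14:30, 16:45–18:10, 18:30–19:25.
Beatriz free within 09:00–20:00: 12:55–13:20, 14:20–16:10, 17:20–20:00.
Yolanda ∩ Elena: 11:30–12:10, 16:45–17:30, 18:30–19:00, 19:10–19:25.
Yolanda ∩ Elena ∩ Emeka: 11:30–12:10, 18:30–19:00, 19:10–19:25.
Yolanda ∩ Elena ∩ Emeka ∩ Beatriz: 18:30–19:00, 19:10–19:25.
Windows ≥ 15 min: 18:30–19:00, 19:10–19:25.
Latest start in the last window 19:10–19:25 is 19:25 − 15 min = 19:10.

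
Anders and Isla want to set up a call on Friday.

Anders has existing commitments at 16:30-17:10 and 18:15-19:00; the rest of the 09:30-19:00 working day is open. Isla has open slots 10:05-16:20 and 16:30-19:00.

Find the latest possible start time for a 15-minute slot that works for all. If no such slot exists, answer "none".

18:00

Anders free within 09:30–19:00: 09:30–16:30, 17:10–18:15.
Anders ∩ Isla: 10:05–16:20, 17:10–18:15.
Windows ≥ 15 min: 10:05–16:20, 17:10–18:15.
Latest start in the last window 17:10–18:15 is 18:15 − 15 min = 18:00.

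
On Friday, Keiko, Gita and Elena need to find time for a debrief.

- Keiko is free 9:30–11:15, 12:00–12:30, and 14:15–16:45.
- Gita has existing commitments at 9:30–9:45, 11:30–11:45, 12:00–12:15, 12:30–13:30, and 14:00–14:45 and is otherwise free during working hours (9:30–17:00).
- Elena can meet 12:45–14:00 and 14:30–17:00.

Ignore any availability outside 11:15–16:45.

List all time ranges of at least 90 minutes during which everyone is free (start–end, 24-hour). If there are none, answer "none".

Gita free within 09:30–17:00: 09:45–11:30, 11:45–12:00, 12:15–12:30, 13:30–14:00, 14:45–17:00.
Keiko ∩ Gita: 09:45–11:15, 12:15–12:30, 14:45–16:45.
Keiko ∩ Gita ∩ Elena: 14:45–16:45.
Restricted to 11:15–16:45: 14:45–16:45.
Windows ≥ 90 min: 14:45–16:45.

14:45–16:45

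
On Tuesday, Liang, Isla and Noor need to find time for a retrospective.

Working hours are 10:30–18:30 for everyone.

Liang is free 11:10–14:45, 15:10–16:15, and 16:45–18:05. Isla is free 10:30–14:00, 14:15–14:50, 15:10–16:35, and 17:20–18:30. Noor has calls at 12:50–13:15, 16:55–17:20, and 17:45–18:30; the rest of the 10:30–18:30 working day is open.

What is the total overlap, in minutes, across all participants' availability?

265 minutes

Noor free within 10:30–18:30: 10:30–12:50, 13:15–16:55, 17:20–17:45.
Liang ∩ Isla: 11:10–14:00, 14:15–14:45, 15:10–16:15, 17:20–18:05.
Liang ∩ Isla ∩ Noor: 11:10–12:50, 13:15–14:00, 14:15–14:45, 15:10–16:15, 17:20–17:45.
Total common minutes: 100 + 45 + 30 + 65 + 25 = 265.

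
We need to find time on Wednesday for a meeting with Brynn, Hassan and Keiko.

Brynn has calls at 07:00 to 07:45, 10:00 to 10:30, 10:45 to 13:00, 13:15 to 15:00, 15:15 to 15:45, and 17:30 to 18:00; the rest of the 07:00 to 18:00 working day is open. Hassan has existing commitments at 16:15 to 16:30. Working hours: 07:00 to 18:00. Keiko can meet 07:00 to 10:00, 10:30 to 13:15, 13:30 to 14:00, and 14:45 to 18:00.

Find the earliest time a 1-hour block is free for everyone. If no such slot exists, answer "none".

07:45

Brynn free within 07:00–18:00: 07:45–10:00, 10:30–10:45, 13:00–13:15, 15:00–15:15, 15:45–17:30.
Hassan free within 07:00–18:00: 07:00–16:15, 16:30–18:00.
Brynn ∩ Hassan: 07:45–10:00, 10:30–10:45, 13:00–13:15, 15:00–15:15, 15:45–16:15, 16:30–17:30.
Brynn ∩ Hassan ∩ Keiko: 07:45–10:00, 10:30–10:45, 13:00–13:15, 15:00–15:15, 15:45–16:15, 16:30–17:30.
Windows ≥ 60 min: 07:45–10:00, 16:30–17:30.
Earliest such window starts at 07:45.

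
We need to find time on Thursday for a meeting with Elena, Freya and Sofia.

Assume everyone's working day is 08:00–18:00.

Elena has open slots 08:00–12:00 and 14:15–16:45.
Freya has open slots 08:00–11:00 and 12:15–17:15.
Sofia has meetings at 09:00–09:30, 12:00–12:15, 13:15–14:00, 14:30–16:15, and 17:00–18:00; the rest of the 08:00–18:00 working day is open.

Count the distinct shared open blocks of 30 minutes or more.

3

Sofia free within 08:00–18:00: 08:00–09:00, 09:30–12:00, 12:15–13:15, 14:00–14:30, 16:15–17:00.
Elena ∩ Freya: 08:00–11:00, 14:15–16:45.
Elena ∩ Freya ∩ Sofia: 08:00–09:00, 09:30–11:00, 14:15–14:30, 16:15–16:45.
Windows ≥ 30 min: 08:00–09:00, 09:30–11:00, 16:15–16:45.
That's 3 windows.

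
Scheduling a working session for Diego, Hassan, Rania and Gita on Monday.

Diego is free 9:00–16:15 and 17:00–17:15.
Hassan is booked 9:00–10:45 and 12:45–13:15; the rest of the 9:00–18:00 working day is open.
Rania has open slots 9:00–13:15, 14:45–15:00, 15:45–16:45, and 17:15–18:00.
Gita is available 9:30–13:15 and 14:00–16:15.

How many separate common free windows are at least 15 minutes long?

3

Hassan free within 09:00–18:00: 10:45–12:45, 13:15–18:00.
Diego ∩ Hassan: 10:45–12:45, 13:15–16:15, 17:00–17:15.
Diego ∩ Hassan ∩ Rania: 10:45–12:45, 14:45–15:00, 15:45–16:15.
Diego ∩ Hassan ∩ Rania ∩ Gita: 10:45–12:45, 14:45–15:00, 15:45–16:15.
Windows ≥ 15 min: 10:45–12:45, 14:45–15:00, 15:45–16:15.
That's 3 windows.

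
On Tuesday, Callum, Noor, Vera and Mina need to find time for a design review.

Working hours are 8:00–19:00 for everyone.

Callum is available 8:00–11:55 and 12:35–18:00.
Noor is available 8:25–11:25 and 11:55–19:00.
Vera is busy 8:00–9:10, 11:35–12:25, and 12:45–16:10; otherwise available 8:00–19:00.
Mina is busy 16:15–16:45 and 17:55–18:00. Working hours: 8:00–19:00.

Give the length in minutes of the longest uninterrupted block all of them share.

135 minutes

Vera free within 08:00–19:00: 09:10–11:35, 12:25–12:45, 16:10–19:00.
Mina free within 08:00–19:00: 08:00–16:15, 16:45–17:55, 18:00–19:00.
Callum ∩ Noor: 08:25–11:25, 12:35–18:00.
Callum ∩ Noor ∩ Vera: 09:10–11:25, 12:35–12:45, 16:10–18:00.
Callum ∩ Noor ∩ Vera ∩ Mina: 09:10–11:25, 12:35–12:45, 16:10–16:15, 16:45–17:55.
Common window lengths: 135, 10, 5, 70 min; longest is 135.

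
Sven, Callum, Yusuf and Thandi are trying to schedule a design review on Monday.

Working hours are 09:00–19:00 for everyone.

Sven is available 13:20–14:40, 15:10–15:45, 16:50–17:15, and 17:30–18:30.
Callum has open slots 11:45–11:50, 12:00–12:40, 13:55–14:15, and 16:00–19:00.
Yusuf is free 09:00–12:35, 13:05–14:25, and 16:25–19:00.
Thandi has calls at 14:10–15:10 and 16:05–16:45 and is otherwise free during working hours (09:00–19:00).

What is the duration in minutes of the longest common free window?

Thandi free within 09:00–19:00: 09:00–14:10, 15:10–16:05, 16:45–19:00.
Sven ∩ Callum: 13:55–14:15, 16:50–17:15, 17:30–18:30.
Sven ∩ Callum ∩ Yusuf: 13:55–14:15, 16:50–17:15, 17:30–18:30.
Sven ∩ Callum ∩ Yusuf ∩ Thandi: 13:55–14:10, 16:50–17:15, 17:30–18:30.
Common window lengths: 15, 25, 60 min; longest is 60.

60 minutes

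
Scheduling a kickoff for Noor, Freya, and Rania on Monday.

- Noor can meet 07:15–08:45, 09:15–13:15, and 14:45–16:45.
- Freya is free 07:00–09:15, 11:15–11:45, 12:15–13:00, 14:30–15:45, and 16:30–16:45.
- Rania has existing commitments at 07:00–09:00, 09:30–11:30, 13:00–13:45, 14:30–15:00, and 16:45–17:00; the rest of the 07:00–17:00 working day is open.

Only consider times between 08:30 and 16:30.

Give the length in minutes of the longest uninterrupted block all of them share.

45 minutes

Rania free within 07:00–17:00: 09:00–09:30, 11:30–13:00, 13:45–14:30, 15:00–16:45.
Noor ∩ Freya: 07:15–08:45, 11:15–11:45, 12:15–13:00, 14:45–15:45, 16:30–16:45.
Noor ∩ Freya ∩ Rania: 11:30–11:45, 12:15–13:00, 15:00–15:45, 16:30–16:45.
Restricted to 08:30–16:30: 11:30–11:45, 12:15–13:00, 15:00–15:45.
Common window lengths: 15, 45, 45 min; longest is 45.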